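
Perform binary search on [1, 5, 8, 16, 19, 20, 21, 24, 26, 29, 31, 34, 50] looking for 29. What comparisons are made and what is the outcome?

Binary search for 29 in [1, 5, 8, 16, 19, 20, 21, 24, 26, 29, 31, 34, 50]:

lo=0, hi=12, mid=6, arr[mid]=21 -> 21 < 29, search right half
lo=7, hi=12, mid=9, arr[mid]=29 -> Found target at index 9!

Binary search finds 29 at index 9 after 2 comparisons. The search repeatedly halves the search space by comparing with the middle element.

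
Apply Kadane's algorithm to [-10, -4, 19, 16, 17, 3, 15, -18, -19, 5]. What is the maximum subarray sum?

Using Kadane's algorithm on [-10, -4, 19, 16, 17, 3, 15, -18, -19, 5]:

Scanning through the array:
Position 1 (value -4): max_ending_here = -4, max_so_far = -4
Position 2 (value 19): max_ending_here = 19, max_so_far = 19
Position 3 (value 16): max_ending_here = 35, max_so_far = 35
Position 4 (value 17): max_ending_here = 52, max_so_far = 52
Position 5 (value 3): max_ending_here = 55, max_so_far = 55
Position 6 (value 15): max_ending_here = 70, max_so_far = 70
Position 7 (value -18): max_ending_here = 52, max_so_far = 70
Position 8 (value -19): max_ending_here = 33, max_so_far = 70
Position 9 (value 5): max_ending_here = 38, max_so_far = 70

Maximum subarray: [19, 16, 17, 3, 15]
Maximum sum: 70

The maximum subarray is [19, 16, 17, 3, 15] with sum 70. This subarray runs from index 2 to index 6.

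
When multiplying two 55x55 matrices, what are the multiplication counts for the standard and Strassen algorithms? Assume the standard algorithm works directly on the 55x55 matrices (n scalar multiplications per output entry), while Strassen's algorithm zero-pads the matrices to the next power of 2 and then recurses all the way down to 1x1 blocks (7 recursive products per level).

Matrix multiplication for 55x55 matrices:

Strassen's algorithm requires power-of-2 dimensions. Pad 55x55 to 64x64 (next power of 2).

Standard algorithm: 55^3 = 166375 multiplications
Strassen's algorithm: 7^(log2(64)) = 7^6 = 117649 multiplications
Savings: 166375 - 117649 = 48726 multiplications

Standard: 166375 multiplications (55^3). Strassen: 117649 multiplications (7^6, after padding to 64x64). Strassen reduces 8 recursive multiplications to 7 at each level.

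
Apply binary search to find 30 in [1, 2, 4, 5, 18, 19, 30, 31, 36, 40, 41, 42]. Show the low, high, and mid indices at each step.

Binary search for 30 in [1, 2, 4, 5, 18, 19, 30, 31, 36, 40, 41, 42]:

lo=0, hi=11, mid=5, arr[mid]=19 -> 19 < 30, search right half
lo=6, hi=11, mid=8, arr[mid]=36 -> 36 > 30, search left half
lo=6, hi=7, mid=6, arr[mid]=30 -> Found target at index 6!

Binary search finds 30 at index 6 after 3 comparisons. The search repeatedly halves the search space by comparing with the middle element.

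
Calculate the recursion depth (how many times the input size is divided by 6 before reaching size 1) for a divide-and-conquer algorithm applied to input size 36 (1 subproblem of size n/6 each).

For divide and conquer with division factor 6:

Problem sizes at each level:
Level 0: 36
Level 1: 6
Level 2: 1

The root is level 0 and the size-1 base case is level 2 (the tree spans levels 0 through 2, i.e. 3 levels counting the root), so the depth is the number of divisions: log_6(36) = 2

The recursion tree depth is log_6(36) = 2. At each level, the problem size is divided by 6, so it takes 2 divisions to reduce to a base case of size 1. The algorithm makes 1 recursive call at each level.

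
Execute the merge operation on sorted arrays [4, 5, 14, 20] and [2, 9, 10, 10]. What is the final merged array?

Merging process:

Compare 4 vs 2: take 2 from right. Merged: [2]
Compare 4 vs 9: take 4 from left. Merged: [2, 4]
Compare 5 vs 9: take 5 from left. Merged: [2, 4, 5]
Compare 14 vs 9: take 9 from right. Merged: [2, 4, 5, 9]
Compare 14 vs 10: take 10 from right. Merged: [2, 4, 5, 9, 10]
Compare 14 vs 10: take 10 from right. Merged: [2, 4, 5, 9, 10, 10]
Append remaining from left: [14, 20]. Merged: [2, 4, 5, 9, 10, 10, 14, 20]

Final merged array: [2, 4, 5, 9, 10, 10, 14, 20]
Total comparisons: 6

The merged array is [2, 4, 5, 9, 10, 10, 14, 20], requiring 6 comparisons. The merge step runs in O(n) time where n is the total number of elements.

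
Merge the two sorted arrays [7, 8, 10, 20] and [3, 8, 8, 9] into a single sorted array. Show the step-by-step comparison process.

Merging process:

Compare 7 vs 3: take 3 from right. Merged: [3]
Compare 7 vs 8: take 7 from left. Merged: [3, 7]
Compare 8 vs 8: take 8 from left. Merged: [3, 7, 8]
Compare 10 vs 8: take 8 from right. Merged: [3, 7, 8, 8]
Compare 10 vs 8: take 8 from right. Merged: [3, 7, 8, 8, 8]
Compare 10 vs 9: take 9 from right. Merged: [3, 7, 8, 8, 8, 9]
Append remaining from left: [10, 20]. Merged: [3, 7, 8, 8, 8, 9, 10, 20]

Final merged array: [3, 7, 8, 8, 8, 9, 10, 20]
Total comparisons: 6

The merged array is [3, 7, 8, 8, 8, 9, 10, 20], requiring 6 comparisons. The merge step runs in O(n) time where n is the total number of elements.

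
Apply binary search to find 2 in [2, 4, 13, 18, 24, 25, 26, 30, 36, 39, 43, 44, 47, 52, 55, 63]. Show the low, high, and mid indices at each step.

Binary search for 2 in [2, 4, 13, 18, 24, 25, 26, 30, 36, 39, 43, 44, 47, 52, 55, 63]:

lo=0, hi=15, mid=7, arr[mid]=30 -> 30 > 2, search left half
lo=0, hi=6, mid=3, arr[mid]=18 -> 18 > 2, search left half
lo=0, hi=2, mid=1, arr[mid]=4 -> 4 > 2, search left half
lo=0, hi=0, mid=0, arr[mid]=2 -> Found target at index 0!

Binary search finds 2 at index 0 after 4 comparisons. The search repeatedly halves the search space by comparing with the middle element.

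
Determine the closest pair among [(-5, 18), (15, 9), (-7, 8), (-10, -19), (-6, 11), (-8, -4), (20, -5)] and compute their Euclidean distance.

Computing all pairwise distances among 7 points:

d((-5, 18), (15, 9)) = 21.9317
d((-5, 18), (-7, 8)) = 10.198
d((-5, 18), (-10, -19)) = 37.3363
d((-5, 18), (-6, 11)) = 7.0711
d((-5, 18), (-8, -4)) = 22.2036
d((-5, 18), (20, -5)) = 33.9706
d((15, 9), (-7, 8)) = 22.0227
d((15, 9), (-10, -19)) = 37.5366
d((15, 9), (-6, 11)) = 21.095
d((15, 9), (-8, -4)) = 26.4197
d((15, 9), (20, -5)) = 14.8661
d((-7, 8), (-10, -19)) = 27.1662
d((-7, 8), (-6, 11)) = 3.1623 <-- minimum
d((-7, 8), (-8, -4)) = 12.0416
d((-7, 8), (20, -5)) = 29.9666
d((-10, -19), (-6, 11)) = 30.2655
d((-10, -19), (-8, -4)) = 15.1327
d((-10, -19), (20, -5)) = 33.1059
d((-6, 11), (-8, -4)) = 15.1327
d((-6, 11), (20, -5)) = 30.5287
d((-8, -4), (20, -5)) = 28.0179

Closest pair: (-7, 8) and (-6, 11) with distance 3.1623

The closest pair is (-7, 8) and (-6, 11) with Euclidean distance 3.1623. For 7 points, brute-force pairwise comparison is shown above. For large n, the divide-and-conquer algorithm (sort by x, recurse on halves, check the dividing strip) achieves O(n log n).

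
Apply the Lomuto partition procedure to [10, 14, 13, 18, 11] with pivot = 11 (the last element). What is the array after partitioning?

Lomuto partition with pivot = 11:

Initial array: [10, 14, 13, 18, 11]

arr[0]=10 <= 11: swap with position 0, array becomes [10, 14, 13, 18, 11]
arr[1]=14 > 11: no swap
arr[2]=13 > 11: no swap
arr[3]=18 > 11: no swap

Place pivot at position 1: [10, 11, 13, 18, 14]
Pivot position: 1

After partitioning with pivot 11, the array becomes [10, 11, 13, 18, 14]. The pivot is placed at index 1. All elements to the left of the pivot are <= 11, and all elements to the right are > 11.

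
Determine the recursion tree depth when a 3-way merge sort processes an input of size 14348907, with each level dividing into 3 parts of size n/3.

For divide and conquer with division factor 3:

Problem sizes at each level:
Level 0: 14348907
Level 1: 4782969
Level 2: 1594323
Level 3: 531441
Level 4: 177147
Level 5: 59049
Level 6: 19683
Level 7: 6561
Level 8: 2187
Level 9: 729
Level 10: 243
Level 11: 81
Level 12: 27
Level 13: 9
Level 14: 3
Level 15: 1

The root is level 0 and the size-1 base case is level 15 (the tree spans levels 0 through 15, i.e. 16 levels counting the root), so the depth is the number of divisions: log_3(14348907) = 15

The recursion tree depth is log_3(14348907) = 15. At each level, the problem size is divided by 3, so it takes 15 divisions to reduce to a base case of size 1. The algorithm makes 3 recursive calls at each level.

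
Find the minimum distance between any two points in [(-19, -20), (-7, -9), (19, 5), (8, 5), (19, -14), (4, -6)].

Computing all pairwise distances among 6 points:

d((-19, -20), (-7, -9)) = 16.2788
d((-19, -20), (19, 5)) = 45.4863
d((-19, -20), (8, 5)) = 36.7967
d((-19, -20), (19, -14)) = 38.4708
d((-19, -20), (4, -6)) = 26.9258
d((-7, -9), (19, 5)) = 29.5296
d((-7, -9), (8, 5)) = 20.5183
d((-7, -9), (19, -14)) = 26.4764
d((-7, -9), (4, -6)) = 11.4018
d((19, 5), (8, 5)) = 11.0 <-- minimum
d((19, 5), (19, -14)) = 19.0
d((19, 5), (4, -6)) = 18.6011
d((8, 5), (19, -14)) = 21.9545
d((8, 5), (4, -6)) = 11.7047
d((19, -14), (4, -6)) = 17.0

Closest pair: (19, 5) and (8, 5) with distance 11.0

The closest pair is (19, 5) and (8, 5) with Euclidean distance 11.0. For 6 points, brute-force pairwise comparison is shown above. For large n, the divide-and-conquer algorithm (sort by x, recurse on halves, check the dividing strip) achieves O(n log n).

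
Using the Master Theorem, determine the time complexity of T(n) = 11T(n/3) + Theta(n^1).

Master Theorem for T(n) = 11T(n/3) + O(n^1):

a = 11, b = 3, c = 1
log_b(a) = log_3(11) = 2.1827

Case 1: c = 1 < log_3(11) = 2.1827
T(n) = O(n^(log_3 11))

For T(n) = 11T(n/3) + O(n^1): log_3(11) = 2.1827. This is Case 1 of the Master Theorem (c < log_b(a), work dominated by leaves), giving O(n^(log_3 11)).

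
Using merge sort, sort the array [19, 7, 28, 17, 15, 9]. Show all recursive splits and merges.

Merge sort trace:

Split: [19, 7, 28, 17, 15, 9] -> [19, 7, 28] and [17, 15, 9]
  Split: [19, 7, 28] -> [19] and [7, 28]
    Split: [7, 28] -> [7] and [28]
    Merge: [7] + [28] -> [7, 28]
  Merge: [19] + [7, 28] -> [7, 19, 28]
  Split: [17, 15, 9] -> [17] and [15, 9]
    Split: [15, 9] -> [15] and [9]
    Merge: [15] + [9] -> [9, 15]
  Merge: [17] + [9, 15] -> [9, 15, 17]
Merge: [7, 19, 28] + [9, 15, 17] -> [7, 9, 15, 17, 19, 28]

Final sorted array: [7, 9, 15, 17, 19, 28]

The merge sort proceeds by recursively splitting the array and merging sorted halves.
After all merges, the sorted array is [7, 9, 15, 17, 19, 28].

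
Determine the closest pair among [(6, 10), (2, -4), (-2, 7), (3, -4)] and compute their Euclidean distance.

Computing all pairwise distances among 4 points:

d((6, 10), (2, -4)) = 14.5602
d((6, 10), (-2, 7)) = 8.544
d((6, 10), (3, -4)) = 14.3178
d((2, -4), (-2, 7)) = 11.7047
d((2, -4), (3, -4)) = 1.0 <-- minimum
d((-2, 7), (3, -4)) = 12.083

Closest pair: (2, -4) and (3, -4) with distance 1.0

The closest pair is (2, -4) and (3, -4) with Euclidean distance 1.0. For 4 points, brute-force pairwise comparison is shown above. For large n, the divide-and-conquer algorithm (sort by x, recurse on halves, check the dividing strip) achieves O(n log n).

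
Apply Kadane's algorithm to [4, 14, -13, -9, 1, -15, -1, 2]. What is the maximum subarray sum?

Using Kadane's algorithm on [4, 14, -13, -9, 1, -15, -1, 2]:

Scanning through the array:
Position 1 (value 14): max_ending_here = 18, max_so_far = 18
Position 2 (value -13): max_ending_here = 5, max_so_far = 18
Position 3 (value -9): max_ending_here = -4, max_so_far = 18
Position 4 (value 1): max_ending_here = 1, max_so_far = 18
Position 5 (value -15): max_ending_here = -14, max_so_far = 18
Position 6 (value -1): max_ending_here = -1, max_so_far = 18
Position 7 (value 2): max_ending_here = 2, max_so_far = 18

Maximum subarray: [4, 14]
Maximum sum: 18

The maximum subarray is [4, 14] with sum 18. This subarray runs from index 0 to index 1.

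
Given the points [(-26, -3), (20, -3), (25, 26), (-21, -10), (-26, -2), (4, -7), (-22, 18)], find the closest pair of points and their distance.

Computing all pairwise distances among 7 points:

d((-26, -3), (20, -3)) = 46.0
d((-26, -3), (25, 26)) = 58.6686
d((-26, -3), (-21, -10)) = 8.6023
d((-26, -3), (-26, -2)) = 1.0 <-- minimum
d((-26, -3), (4, -7)) = 30.2655
d((-26, -3), (-22, 18)) = 21.3776
d((20, -3), (25, 26)) = 29.4279
d((20, -3), (-21, -10)) = 41.5933
d((20, -3), (-26, -2)) = 46.0109
d((20, -3), (4, -7)) = 16.4924
d((20, -3), (-22, 18)) = 46.9574
d((25, 26), (-21, -10)) = 58.4123
d((25, 26), (-26, -2)) = 58.1808
d((25, 26), (4, -7)) = 39.1152
d((25, 26), (-22, 18)) = 47.676
d((-21, -10), (-26, -2)) = 9.434
d((-21, -10), (4, -7)) = 25.1794
d((-21, -10), (-22, 18)) = 28.0179
d((-26, -2), (4, -7)) = 30.4138
d((-26, -2), (-22, 18)) = 20.3961
d((4, -7), (-22, 18)) = 36.0694

Closest pair: (-26, -3) and (-26, -2) with distance 1.0

The closest pair is (-26, -3) and (-26, -2) with Euclidean distance 1.0. For 7 points, brute-force pairwise comparison is shown above. For large n, the divide-and-conquer algorithm (sort by x, recurse on halves, check the dividing strip) achieves O(n log n).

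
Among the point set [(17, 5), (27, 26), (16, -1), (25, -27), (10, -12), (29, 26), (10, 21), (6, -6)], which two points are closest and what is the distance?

Computing all pairwise distances among 8 points:

d((17, 5), (27, 26)) = 23.2594
d((17, 5), (16, -1)) = 6.0828
d((17, 5), (25, -27)) = 32.9848
d((17, 5), (10, -12)) = 18.3848
d((17, 5), (29, 26)) = 24.1868
d((17, 5), (10, 21)) = 17.4642
d((17, 5), (6, -6)) = 15.5563
d((27, 26), (16, -1)) = 29.1548
d((27, 26), (25, -27)) = 53.0377
d((27, 26), (10, -12)) = 41.6293
d((27, 26), (29, 26)) = 2.0 <-- minimum
d((27, 26), (10, 21)) = 17.72
d((27, 26), (6, -6)) = 38.2753
d((16, -1), (25, -27)) = 27.5136
d((16, -1), (10, -12)) = 12.53
d((16, -1), (29, 26)) = 29.9666
d((16, -1), (10, 21)) = 22.8035
d((16, -1), (6, -6)) = 11.1803
d((25, -27), (10, -12)) = 21.2132
d((25, -27), (29, 26)) = 53.1507
d((25, -27), (10, 21)) = 50.2892
d((25, -27), (6, -6)) = 28.3196
d((10, -12), (29, 26)) = 42.4853
d((10, -12), (10, 21)) = 33.0
d((10, -12), (6, -6)) = 7.2111
d((29, 26), (10, 21)) = 19.6469
d((29, 26), (6, -6)) = 39.4081
d((10, 21), (6, -6)) = 27.2947

Closest pair: (27, 26) and (29, 26) with distance 2.0

The closest pair is (27, 26) and (29, 26) with Euclidean distance 2.0. For 8 points, brute-force pairwise comparison is shown above. For large n, the divide-and-conquer algorithm (sort by x, recurse on halves, check the dividing strip) achieves O(n log n).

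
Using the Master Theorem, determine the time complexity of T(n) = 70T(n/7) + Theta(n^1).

Master Theorem for T(n) = 70T(n/7) + O(n^1):

a = 70, b = 7, c = 1
log_b(a) = log_7(70) = 2.1833

Case 1: c = 1 < log_7(70) = 2.1833
T(n) = O(n^(log_7 70))

For T(n) = 70T(n/7) + O(n^1): log_7(70) = 2.1833. This is Case 1 of the Master Theorem (c < log_b(a), work dominated by leaves), giving O(n^(log_7 70)).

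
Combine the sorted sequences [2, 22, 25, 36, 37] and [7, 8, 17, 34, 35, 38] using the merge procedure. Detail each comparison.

Merging process:

Compare 2 vs 7: take 2 from left. Merged: [2]
Compare 22 vs 7: take 7 from right. Merged: [2, 7]
Compare 22 vs 8: take 8 from right. Merged: [2, 7, 8]
Compare 22 vs 17: take 17 from right. Merged: [2, 7, 8, 17]
Compare 22 vs 34: take 22 from left. Merged: [2, 7, 8, 17, 22]
Compare 25 vs 34: take 25 from left. Merged: [2, 7, 8, 17, 22, 25]
Compare 36 vs 34: take 34 from right. Merged: [2, 7, 8, 17, 22, 25, 34]
Compare 36 vs 35: take 35 from right. Merged: [2, 7, 8, 17, 22, 25, 34, 35]
Compare 36 vs 38: take 36 from left. Merged: [2, 7, 8, 17, 22, 25, 34, 35, 36]
Compare 37 vs 38: take 37 from left. Merged: [2, 7, 8, 17, 22, 25, 34, 35, 36, 37]
Append remaining from right: [38]. Merged: [2, 7, 8, 17, 22, 25, 34, 35, 36, 37, 38]

Final merged array: [2, 7, 8, 17, 22, 25, 34, 35, 36, 37, 38]
Total comparisons: 10

The merged array is [2, 7, 8, 17, 22, 25, 34, 35, 36, 37, 38], requiring 10 comparisons. The merge step runs in O(n) time where n is the total number of elements.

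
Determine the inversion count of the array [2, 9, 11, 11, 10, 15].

Finding inversions in [2, 9, 11, 11, 10, 15]:

(2, 4): arr[2]=11 > arr[4]=10
(3, 4): arr[3]=11 > arr[4]=10

Total inversions: 2

The array has 2 inversion(s): (2,4), (3,4). Each pair (i,j) satisfies i < j and arr[i] > arr[j].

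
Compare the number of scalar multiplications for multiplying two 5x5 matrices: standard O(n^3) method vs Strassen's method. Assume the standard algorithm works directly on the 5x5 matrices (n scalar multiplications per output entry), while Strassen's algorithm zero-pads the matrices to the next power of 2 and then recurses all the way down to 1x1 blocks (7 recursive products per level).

Matrix multiplication for 5x5 matrices:

Strassen's algorithm requires power-of-2 dimensions. Pad 5x5 to 8x8 (next power of 2).

Standard algorithm: 5^3 = 125 multiplications
Strassen's algorithm: 7^(log2(8)) = 7^3 = 343 multiplications
Difference: 125 - 343 = -218 (Strassen uses MORE here due to padding overhead — for small or just-over-power-of-2 n, padding can outweigh the per-level savings)

Standard: 125 multiplications (5^3). Strassen: 343 multiplications (7^3, after padding to 8x8). Strassen reduces 8 recursive multiplications to 7 at each level.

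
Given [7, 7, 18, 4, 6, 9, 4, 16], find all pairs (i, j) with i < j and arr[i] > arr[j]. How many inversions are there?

Finding inversions in [7, 7, 18, 4, 6, 9, 4, 16]:

(0, 3): arr[0]=7 > arr[3]=4
(0, 4): arr[0]=7 > arr[4]=6
(0, 6): arr[0]=7 > arr[6]=4
(1, 3): arr[1]=7 > arr[3]=4
(1, 4): arr[1]=7 > arr[4]=6
(1, 6): arr[1]=7 > arr[6]=4
(2, 3): arr[2]=18 > arr[3]=4
(2, 4): arr[2]=18 > arr[4]=6
(2, 5): arr[2]=18 > arr[5]=9
(2, 6): arr[2]=18 > arr[6]=4
(2, 7): arr[2]=18 > arr[7]=16
(4, 6): arr[4]=6 > arr[6]=4
(5, 6): arr[5]=9 > arr[6]=4

Total inversions: 13

The array has 13 inversion(s): (0,3), (0,4), (0,6), (1,3), (1,4), (1,6), (2,3), (2,4), (2,5), (2,6), (2,7), (4,6), (5,6). Each pair (i,j) satisfies i < j and arr[i] > arr[j].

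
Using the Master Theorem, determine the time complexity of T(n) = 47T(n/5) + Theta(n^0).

Master Theorem for T(n) = 47T(n/5) + O(n^0):

a = 47, b = 5, c = 0
log_b(a) = log_5(47) = 2.3922

Case 1: c = 0 < log_5(47) = 2.3922
T(n) = O(n^(log_5 47))

For T(n) = 47T(n/5) + O(n^0): log_5(47) = 2.3922. This is Case 1 of the Master Theorem (c < log_b(a), work dominated by leaves), giving O(n^(log_5 47)).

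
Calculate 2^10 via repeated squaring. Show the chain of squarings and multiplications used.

Computing 2^10 by squaring (build up from 2^1; each line after the first costs one multiplication):

2^1 = 2
2^2 = (2^1)^2 = 2^2 = 4
2^4 = (2^2)^2 = 4^2 = 16
2^5 = 2 * 2^4 = 2 * 16 = 32
2^10 = (2^5)^2 = 32^2 = 1024

Result: 1024
Multiplications needed: 4 (4 lines after 2^1)

2^10 = 1024. Using exponentiation by squaring, this requires 4 multiplications. The key idea: if the exponent is even, square the half-power; if odd, multiply by the base once.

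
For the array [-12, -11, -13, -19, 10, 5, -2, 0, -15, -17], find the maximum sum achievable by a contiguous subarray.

Using Kadane's algorithm on [-12, -11, -13, -19, 10, 5, -2, 0, -15, -17]:

Scanning through the array:
Position 1 (value -11): max_ending_here = -11, max_so_far = -11
Position 2 (value -13): max_ending_here = -13, max_so_far = -11
Position 3 (value -19): max_ending_here = -19, max_so_far = -11
Position 4 (value 10): max_ending_here = 10, max_so_far = 10
Position 5 (value 5): max_ending_here = 15, max_so_far = 15
Position 6 (value -2): max_ending_here = 13, max_so_far = 15
Position 7 (value 0): max_ending_here = 13, max_so_far = 15
Position 8 (value -15): max_ending_here = -2, max_so_far = 15
Position 9 (value -17): max_ending_here = -17, max_so_far = 15

Maximum subarray: [10, 5]
Maximum sum: 15

The maximum subarray is [10, 5] with sum 15. This subarray runs from index 4 to index 5.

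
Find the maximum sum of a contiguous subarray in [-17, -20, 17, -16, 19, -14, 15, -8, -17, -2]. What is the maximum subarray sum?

Using Kadane's algorithm on [-17, -20, 17, -16, 19, -14, 15, -8, -17, -2]:

Scanning through the array:
Position 1 (value -20): max_ending_here = -20, max_so_far = -17
Position 2 (value 17): max_ending_here = 17, max_so_far = 17
Position 3 (value -16): max_ending_here = 1, max_so_far = 17
Position 4 (value 19): max_ending_here = 20, max_so_far = 20
Position 5 (value -14): max_ending_here = 6, max_so_far = 20
Position 6 (value 15): max_ending_here = 21, max_so_far = 21
Position 7 (value -8): max_ending_here = 13, max_so_far = 21
Position 8 (value -17): max_ending_here = -4, max_so_far = 21
Position 9 (value -2): max_ending_here = -2, max_so_far = 21

Maximum subarray: [17, -16, 19, -14, 15]
Maximum sum: 21

The maximum subarray is [17, -16, 19, -14, 15] with sum 21. This subarray runs from index 2 to index 6.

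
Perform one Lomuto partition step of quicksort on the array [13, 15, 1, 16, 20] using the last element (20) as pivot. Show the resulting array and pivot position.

Lomuto partition with pivot = 20:

Initial array: [13, 15, 1, 16, 20]

arr[0]=13 <= 20: swap with position 0, array becomes [13, 15, 1, 16, 20]
arr[1]=15 <= 20: swap with position 1, array becomes [13, 15, 1, 16, 20]
arr[2]=1 <= 20: swap with position 2, array becomes [13, 15, 1, 16, 20]
arr[3]=16 <= 20: swap with position 3, array becomes [13, 15, 1, 16, 20]

Place pivot at position 4: [13, 15, 1, 16, 20]
Pivot position: 4

After partitioning with pivot 20, the array becomes [13, 15, 1, 16, 20]. The pivot is placed at index 4. All elements to the left of the pivot are <= 20, and all elements to the right are > 20.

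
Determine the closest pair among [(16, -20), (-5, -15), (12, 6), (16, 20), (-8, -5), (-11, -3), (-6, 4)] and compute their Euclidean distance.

Computing all pairwise distances among 7 points:

d((16, -20), (-5, -15)) = 21.587
d((16, -20), (12, 6)) = 26.3059
d((16, -20), (16, 20)) = 40.0
d((16, -20), (-8, -5)) = 28.3019
d((16, -20), (-11, -3)) = 31.9061
d((16, -20), (-6, 4)) = 32.5576
d((-5, -15), (12, 6)) = 27.0185
d((-5, -15), (16, 20)) = 40.8167
d((-5, -15), (-8, -5)) = 10.4403
d((-5, -15), (-11, -3)) = 13.4164
d((-5, -15), (-6, 4)) = 19.0263
d((12, 6), (16, 20)) = 14.5602
d((12, 6), (-8, -5)) = 22.8254
d((12, 6), (-11, -3)) = 24.6982
d((12, 6), (-6, 4)) = 18.1108
d((16, 20), (-8, -5)) = 34.6554
d((16, 20), (-11, -3)) = 35.4683
d((16, 20), (-6, 4)) = 27.2029
d((-8, -5), (-11, -3)) = 3.6056 <-- minimum
d((-8, -5), (-6, 4)) = 9.2195
d((-11, -3), (-6, 4)) = 8.6023

Closest pair: (-8, -5) and (-11, -3) with distance 3.6056

The closest pair is (-8, -5) and (-11, -3) with Euclidean distance 3.6056. For 7 points, brute-force pairwise comparison is shown above. For large n, the divide-and-conquer algorithm (sort by x, recurse on halves, check the dividing strip) achieves O(n log n).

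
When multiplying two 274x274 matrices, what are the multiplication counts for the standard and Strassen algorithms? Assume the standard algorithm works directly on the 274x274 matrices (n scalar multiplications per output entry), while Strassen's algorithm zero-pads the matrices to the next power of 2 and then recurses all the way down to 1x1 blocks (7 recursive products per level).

Matrix multiplication for 274x274 matrices:

Strassen's algorithm requires power-of-2 dimensions. Pad 274x274 to 512x512 (next power of 2).

Standard algorithm: 274^3 = 20570824 multiplications
Strassen's algorithm: 7^(log2(512)) = 7^9 = 40353607 multiplications
Difference: 20570824 - 40353607 = -19782783 (Strassen uses MORE here due to padding overhead — for small or just-over-power-of-2 n, padding can outweigh the per-level savings)

Standard: 20570824 multiplications (274^3). Strassen: 40353607 multiplications (7^9, after padding to 512x512). Strassen reduces 8 recursive multiplications to 7 at each level.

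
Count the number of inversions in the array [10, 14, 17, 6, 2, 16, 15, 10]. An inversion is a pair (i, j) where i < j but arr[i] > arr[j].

Finding inversions in [10, 14, 17, 6, 2, 16, 15, 10]:

(0, 3): arr[0]=10 > arr[3]=6
(0, 4): arr[0]=10 > arr[4]=2
(1, 3): arr[1]=14 > arr[3]=6
(1, 4): arr[1]=14 > arr[4]=2
(1, 7): arr[1]=14 > arr[7]=10
(2, 3): arr[2]=17 > arr[3]=6
(2, 4): arr[2]=17 > arr[4]=2
(2, 5): arr[2]=17 > arr[5]=16
(2, 6): arr[2]=17 > arr[6]=15
(2, 7): arr[2]=17 > arr[7]=10
(3, 4): arr[3]=6 > arr[4]=2
(5, 6): arr[5]=16 > arr[6]=15
(5, 7): arr[5]=16 > arr[7]=10
(6, 7): arr[6]=15 > arr[7]=10

Total inversions: 14

The array has 14 inversion(s): (0,3), (0,4), (1,3), (1,4), (1,7), (2,3), (2,4), (2,5), (2,6), (2,7), (3,4), (5,6), (5,7), (6,7). Each pair (i,j) satisfies i < j and arr[i] > arr[j].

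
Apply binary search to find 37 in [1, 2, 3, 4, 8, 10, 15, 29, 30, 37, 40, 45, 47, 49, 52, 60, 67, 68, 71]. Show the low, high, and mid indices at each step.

Binary search for 37 in [1, 2, 3, 4, 8, 10, 15, 29, 30, 37, 40, 45, 47, 49, 52, 60, 67, 68, 71]:

lo=0, hi=18, mid=9, arr[mid]=37 -> Found target at index 9!

Binary search finds 37 at index 9 after 1 comparisons. The search repeatedly halves the search space by comparing with the middle element.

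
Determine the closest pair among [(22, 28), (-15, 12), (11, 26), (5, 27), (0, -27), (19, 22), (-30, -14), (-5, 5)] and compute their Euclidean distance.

Computing all pairwise distances among 8 points:

d((22, 28), (-15, 12)) = 40.3113
d((22, 28), (11, 26)) = 11.1803
d((22, 28), (5, 27)) = 17.0294
d((22, 28), (0, -27)) = 59.2368
d((22, 28), (19, 22)) = 6.7082
d((22, 28), (-30, -14)) = 66.8431
d((22, 28), (-5, 5)) = 35.4683
d((-15, 12), (11, 26)) = 29.5296
d((-15, 12), (5, 27)) = 25.0
d((-15, 12), (0, -27)) = 41.7852
d((-15, 12), (19, 22)) = 35.4401
d((-15, 12), (-30, -14)) = 30.0167
d((-15, 12), (-5, 5)) = 12.2066
d((11, 26), (5, 27)) = 6.0828 <-- minimum
d((11, 26), (0, -27)) = 54.1295
d((11, 26), (19, 22)) = 8.9443
d((11, 26), (-30, -14)) = 57.28
d((11, 26), (-5, 5)) = 26.4008
d((5, 27), (0, -27)) = 54.231
d((5, 27), (19, 22)) = 14.8661
d((5, 27), (-30, -14)) = 53.9073
d((5, 27), (-5, 5)) = 24.1661
d((0, -27), (19, 22)) = 52.5547
d((0, -27), (-30, -14)) = 32.6956
d((0, -27), (-5, 5)) = 32.3883
d((19, 22), (-30, -14)) = 60.803
d((19, 22), (-5, 5)) = 29.4109
d((-30, -14), (-5, 5)) = 31.4006

Closest pair: (11, 26) and (5, 27) with distance 6.0828

The closest pair is (11, 26) and (5, 27) with Euclidean distance 6.0828. For 8 points, brute-force pairwise comparison is shown above. For large n, the divide-and-conquer algorithm (sort by x, recurse on halves, check the dividing strip) achieves O(n log n).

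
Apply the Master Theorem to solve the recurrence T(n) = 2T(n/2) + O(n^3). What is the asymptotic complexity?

Master Theorem for T(n) = 2T(n/2) + O(n^3):

a = 2, b = 2, c = 3
log_b(a) = log_2(2) = 1.0000

Case 3: c = 3 > log_2(2) = 1.0000
T(n) = O(n^3) = O(n^3)

For T(n) = 2T(n/2) + O(n^3): log_2(2) = 1.0000. This is Case 3 of the Master Theorem (c > log_b(a), work dominated by root), giving O(n^3).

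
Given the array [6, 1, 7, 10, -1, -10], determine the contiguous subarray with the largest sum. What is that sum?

Using Kadane's algorithm on [6, 1, 7, 10, -1, -10]:

Scanning through the array:
Position 1 (value 1): max_ending_here = 7, max_so_far = 7
Position 2 (value 7): max_ending_here = 14, max_so_far = 14
Position 3 (value 10): max_ending_here = 24, max_so_far = 24
Position 4 (value -1): max_ending_here = 23, max_so_far = 24
Position 5 (value -10): max_ending_here = 13, max_so_far = 24

Maximum subarray: [6, 1, 7, 10]
Maximum sum: 24

The maximum subarray is [6, 1, 7, 10] with sum 24. This subarray runs from index 0 to index 3.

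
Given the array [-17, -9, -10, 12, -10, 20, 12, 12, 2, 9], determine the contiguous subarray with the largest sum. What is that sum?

Using Kadane's algorithm on [-17, -9, -10, 12, -10, 20, 12, 12, 2, 9]:

Scanning through the array:
Position 1 (value -9): max_ending_here = -9, max_so_far = -9
Position 2 (value -10): max_ending_here = -10, max_so_far = -9
Position 3 (value 12): max_ending_here = 12, max_so_far = 12
Position 4 (value -10): max_ending_here = 2, max_so_far = 12
Position 5 (value 20): max_ending_here = 22, max_so_far = 22
Position 6 (value 12): max_ending_here = 34, max_so_far = 34
Position 7 (value 12): max_ending_here = 46, max_so_far = 46
Position 8 (value 2): max_ending_here = 48, max_so_far = 48
Position 9 (value 9): max_ending_here = 57, max_so_far = 57

Maximum subarray: [12, -10, 20, 12, 12, 2, 9]
Maximum sum: 57

The maximum subarray is [12, -10, 20, 12, 12, 2, 9] with sum 57. This subarray runs from index 3 to index 9.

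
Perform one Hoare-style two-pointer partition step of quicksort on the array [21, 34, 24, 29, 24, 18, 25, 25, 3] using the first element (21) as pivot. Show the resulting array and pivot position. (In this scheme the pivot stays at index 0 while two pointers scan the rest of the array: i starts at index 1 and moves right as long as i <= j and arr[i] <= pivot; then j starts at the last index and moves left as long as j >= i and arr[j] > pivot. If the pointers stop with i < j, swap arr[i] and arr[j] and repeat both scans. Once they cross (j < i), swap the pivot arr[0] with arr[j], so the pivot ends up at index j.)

Hoare-style two-pointer partition with pivot = 21:

Initial array: [21, 34, 24, 29, 24, 18, 25, 25, 3]

Pointers start at i = 1, j = 8.
i stops at index 1 (arr[1]=34 > 21), j stops at index 8 (arr[8]=3 <= 21): swap arr[1] and arr[8], array becomes [21, 3, 24, 29, 24, 18, 25, 25, 34]
i stops at index 2 (arr[2]=24 > 21), j stops at index 5 (arr[5]=18 <= 21): swap arr[2] and arr[5], array becomes [21, 3, 18, 29, 24, 24, 25, 25, 34]
i ends at 3, j ends at 2: the pointers have crossed (j < i), so scanning stops.

Swap pivot arr[0] with arr[2] to place pivot at position 2: [18, 3, 21, 29, 24, 24, 25, 25, 34]
Pivot position: 2

After partitioning with pivot 21, the array becomes [18, 3, 21, 29, 24, 24, 25, 25, 34]. The pivot is placed at index 2. All elements to the left of the pivot are <= 21, and all elements to the right are > 21.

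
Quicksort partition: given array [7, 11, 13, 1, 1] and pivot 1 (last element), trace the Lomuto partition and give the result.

Lomuto partition with pivot = 1:

Initial array: [7, 11, 13, 1, 1]

arr[0]=7 > 1: no swap
arr[1]=11 > 1: no swap
arr[2]=13 > 1: no swap
arr[3]=1 <= 1: swap with position 0, array becomes [1, 11, 13, 7, 1]

Place pivot at position 1: [1, 1, 13, 7, 11]
Pivot position: 1

After partitioning with pivot 1, the array becomes [1, 1, 13, 7, 11]. The pivot is placed at index 1. All elements to the left of the pivot are <= 1, and all elements to the right are > 1.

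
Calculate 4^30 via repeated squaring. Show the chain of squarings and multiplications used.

Computing 4^30 by squaring (build up from 4^1; each line after the first costs one multiplication):

4^1 = 4
4^2 = (4^1)^2 = 4^2 = 16
4^3 = 4 * 4^2 = 4 * 16 = 64
4^6 = (4^3)^2 = 64^2 = 4096
4^7 = 4 * 4^6 = 4 * 4096 = 16384
4^14 = (4^7)^2 = 16384^2 = 268435456
4^15 = 4 * 4^14 = 4 * 268435456 = 1073741824
4^30 = (4^15)^2 = 1073741824^2 = 1152921504606846976

Result: 1152921504606846976
Multiplications needed: 7 (7 lines after 4^1)

4^30 = 1152921504606846976. Using exponentiation by squaring, this requires 7 multiplications. The key idea: if the exponent is even, square the half-power; if odd, multiply by the base once.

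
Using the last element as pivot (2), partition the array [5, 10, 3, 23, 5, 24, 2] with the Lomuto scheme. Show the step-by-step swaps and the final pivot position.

Lomuto partition with pivot = 2:

Initial array: [5, 10, 3, 23, 5, 24, 2]

arr[0]=5 > 2: no swap
arr[1]=10 > 2: no swap
arr[2]=3 > 2: no swap
arr[3]=23 > 2: no swap
arr[4]=5 > 2: no swap
arr[5]=24 > 2: no swap

Place pivot at position 0: [2, 10, 3, 23, 5, 24, 5]
Pivot position: 0

After partitioning with pivot 2, the array becomes [2, 10, 3, 23, 5, 24, 5]. The pivot is placed at index 0. All elements to the left of the pivot are <= 2, and all elements to the right are > 2.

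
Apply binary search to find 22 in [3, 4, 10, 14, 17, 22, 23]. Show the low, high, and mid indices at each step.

Binary search for 22 in [3, 4, 10, 14, 17, 22, 23]:

lo=0, hi=6, mid=3, arr[mid]=14 -> 14 < 22, search right half
lo=4, hi=6, mid=5, arr[mid]=22 -> Found target at index 5!

Binary search finds 22 at index 5 after 2 comparisons. The search repeatedly halves the search space by comparing with the middle element.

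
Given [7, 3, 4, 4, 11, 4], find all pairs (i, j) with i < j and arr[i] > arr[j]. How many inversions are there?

Finding inversions in [7, 3, 4, 4, 11, 4]:

(0, 1): arr[0]=7 > arr[1]=3
(0, 2): arr[0]=7 > arr[2]=4
(0, 3): arr[0]=7 > arr[3]=4
(0, 5): arr[0]=7 > arr[5]=4
(4, 5): arr[4]=11 > arr[5]=4

Total inversions: 5

The array has 5 inversion(s): (0,1), (0,2), (0,3), (0,5), (4,5). Each pair (i,j) satisfies i < j and arr[i] > arr[j].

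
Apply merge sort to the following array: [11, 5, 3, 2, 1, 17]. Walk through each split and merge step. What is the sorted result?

Merge sort trace:

Split: [11, 5, 3, 2, 1, 17] -> [11, 5, 3] and [2, 1, 17]
  Split: [11, 5, 3] -> [11] and [5, 3]
    Split: [5, 3] -> [5] and [3]
    Merge: [5] + [3] -> [3, 5]
  Merge: [11] + [3, 5] -> [3, 5, 11]
  Split: [2, 1, 17] -> [2] and [1, 17]
    Split: [1, 17] -> [1] and [17]
    Merge: [1] + [17] -> [1, 17]
  Merge: [2] + [1, 17] -> [1, 2, 17]
Merge: [3, 5, 11] + [1, 2, 17] -> [1, 2, 3, 5, 11, 17]

Final sorted array: [1, 2, 3, 5, 11, 17]

The merge sort proceeds by recursively splitting the array and merging sorted halves.
After all merges, the sorted array is [1, 2, 3, 5, 11, 17].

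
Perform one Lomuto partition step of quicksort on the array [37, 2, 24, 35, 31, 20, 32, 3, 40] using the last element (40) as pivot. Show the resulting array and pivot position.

Lomuto partition with pivot = 40:

Initial array: [37, 2, 24, 35, 31, 20, 32, 3, 40]

arr[0]=37 <= 40: swap with position 0, array becomes [37, 2, 24, 35, 31, 20, 32, 3, 40]
arr[1]=2 <= 40: swap with position 1, array becomes [37, 2, 24, 35, 31, 20, 32, 3, 40]
arr[2]=24 <= 40: swap with position 2, array becomes [37, 2, 24, 35, 31, 20, 32, 3, 40]
arr[3]=35 <= 40: swap with position 3, array becomes [37, 2, 24, 35, 31, 20, 32, 3, 40]
arr[4]=31 <= 40: swap with position 4, array becomes [37, 2, 24, 35, 31, 20, 32, 3, 40]
arr[5]=20 <= 40: swap with position 5, array becomes [37, 2, 24, 35, 31, 20, 32, 3, 40]
arr[6]=32 <= 40: swap with position 6, array becomes [37, 2, 24, 35, 31, 20, 32, 3, 40]
arr[7]=3 <= 40: swap with position 7, array becomes [37, 2, 24, 35, 31, 20, 32, 3, 40]

Place pivot at position 8: [37, 2, 24, 35, 31, 20, 32, 3, 40]
Pivot position: 8

After partitioning with pivot 40, the array becomes [37, 2, 24, 35, 31, 20, 32, 3, 40]. The pivot is placed at index 8. All elements to the left of the pivot are <= 40, and all elements to the right are > 40.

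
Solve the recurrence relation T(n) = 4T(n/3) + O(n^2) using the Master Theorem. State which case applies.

Master Theorem for T(n) = 4T(n/3) + O(n^2):

a = 4, b = 3, c = 2
log_b(a) = log_3(4) = 1.2619

Case 3: c = 2 > log_3(4) = 1.2619
T(n) = O(n^2) = O(n^2)

For T(n) = 4T(n/3) + O(n^2): log_3(4) = 1.2619. This is Case 3 of the Master Theorem (c > log_b(a), work dominated by root), giving O(n^2).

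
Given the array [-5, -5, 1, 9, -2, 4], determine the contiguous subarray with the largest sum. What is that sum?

Using Kadane's algorithm on [-5, -5, 1, 9, -2, 4]:

Scanning through the array:
Position 1 (value -5): max_ending_here = -5, max_so_far = -5
Position 2 (value 1): max_ending_here = 1, max_so_far = 1
Position 3 (value 9): max_ending_here = 10, max_so_far = 10
Position 4 (value -2): max_ending_here = 8, max_so_far = 10
Position 5 (value 4): max_ending_here = 12, max_so_far = 12

Maximum subarray: [1, 9, -2, 4]
Maximum sum: 12

The maximum subarray is [1, 9, -2, 4] with sum 12. This subarray runs from index 2 to index 5.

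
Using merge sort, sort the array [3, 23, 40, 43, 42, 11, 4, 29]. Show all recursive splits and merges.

Merge sort trace:

Split: [3, 23, 40, 43, 42, 11, 4, 29] -> [3, 23, 40, 43] and [42, 11, 4, 29]
  Split: [3, 23, 40, 43] -> [3, 23] and [40, 43]
    Split: [3, 23] -> [3] and [23]
    Merge: [3] + [23] -> [3, 23]
    Split: [40, 43] -> [40] and [43]
    Merge: [40] + [43] -> [40, 43]
  Merge: [3, 23] + [40, 43] -> [3, 23, 40, 43]
  Split: [42, 11, 4, 29] -> [42, 11] and [4, 29]
    Split: [42, 11] -> [42] and [11]
    Merge: [42] + [11] -> [11, 42]
    Split: [4, 29] -> [4] and [29]
    Merge: [4] + [29] -> [4, 29]
  Merge: [11, 42] + [4, 29] -> [4, 11, 29, 42]
Merge: [3, 23, 40, 43] + [4, 11, 29, 42] -> [3, 4, 11, 23, 29, 40, 42, 43]

Final sorted array: [3, 4, 11, 23, 29, 40, 42, 43]

The merge sort proceeds by recursively splitting the array and merging sorted halves.
After all merges, the sorted array is [3, 4, 11, 23, 29, 40, 42, 43].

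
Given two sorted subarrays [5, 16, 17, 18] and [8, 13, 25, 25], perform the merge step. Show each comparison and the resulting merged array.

Merging process:

Compare 5 vs 8: take 5 from left. Merged: [5]
Compare 16 vs 8: take 8 from right. Merged: [5, 8]
Compare 16 vs 13: take 13 from right. Merged: [5, 8, 13]
Compare 16 vs 25: take 16 from left. Merged: [5, 8, 13, 16]
Compare 17 vs 25: take 17 from left. Merged: [5, 8, 13, 16, 17]
Compare 18 vs 25: take 18 from left. Merged: [5, 8, 13, 16, 17, 18]
Append remaining from right: [25, 25]. Merged: [5, 8, 13, 16, 17, 18, 25, 25]

Final merged array: [5, 8, 13, 16, 17, 18, 25, 25]
Total comparisons: 6

The merged array is [5, 8, 13, 16, 17, 18, 25, 25], requiring 6 comparisons. The merge step runs in O(n) time where n is the total number of elements.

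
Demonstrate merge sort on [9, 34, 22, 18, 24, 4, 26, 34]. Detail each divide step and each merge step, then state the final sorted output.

Merge sort trace:

Split: [9, 34, 22, 18, 24, 4, 26, 34] -> [9, 34, 22, 18] and [24, 4, 26, 34]
  Split: [9, 34, 22, 18] -> [9, 34] and [22, 18]
    Split: [9, 34] -> [9] and [34]
    Merge: [9] + [34] -> [9, 34]
    Split: [22, 18] -> [22] and [18]
    Merge: [22] + [18] -> [18, 22]
  Merge: [9, 34] + [18, 22] -> [9, 18, 22, 34]
  Split: [24, 4, 26, 34] -> [24, 4] and [26, 34]
    Split: [24, 4] -> [24] and [4]
    Merge: [24] + [4] -> [4, 24]
    Split: [26, 34] -> [26] and [34]
    Merge: [26] + [34] -> [26, 34]
  Merge: [4, 24] + [26, 34] -> [4, 24, 26, 34]
Merge: [9, 18, 22, 34] + [4, 24, 26, 34] -> [4, 9, 18, 22, 24, 26, 34, 34]

Final sorted array: [4, 9, 18, 22, 24, 26, 34, 34]

The merge sort proceeds by recursively splitting the array and merging sorted halves.
After all merges, the sorted array is [4, 9, 18, 22, 24, 26, 34, 34].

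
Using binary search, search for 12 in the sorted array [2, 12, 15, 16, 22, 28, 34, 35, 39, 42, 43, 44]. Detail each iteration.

Binary search for 12 in [2, 12, 15, 16, 22, 28, 34, 35, 39, 42, 43, 44]:

lo=0, hi=11, mid=5, arr[mid]=28 -> 28 > 12, search left half
lo=0, hi=4, mid=2, arr[mid]=15 -> 15 > 12, search left half
lo=0, hi=1, mid=0, arr[mid]=2 -> 2 < 12, search right half
lo=1, hi=1, mid=1, arr[mid]=12 -> Found target at index 1!

Binary search finds 12 at index 1 after 4 comparisons. The search repeatedly halves the search space by comparing with the middle element.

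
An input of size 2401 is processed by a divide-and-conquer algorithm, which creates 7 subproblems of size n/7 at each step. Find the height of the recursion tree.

For divide and conquer with division factor 7:

Problem sizes at each level:
Level 0: 2401
Level 1: 343
Level 2: 49
Level 3: 7
Level 4: 1

The root is level 0 and the size-1 base case is level 4 (the tree spans levels 0 through 4, i.e. 5 levels counting the root), so the depth is the number of divisions: log_7(2401) = 4

The recursion tree depth is log_7(2401) = 4. At each level, the problem size is divided by 7, so it takes 4 divisions to reduce to a base case of size 1. The algorithm makes 7 recursive calls at each level.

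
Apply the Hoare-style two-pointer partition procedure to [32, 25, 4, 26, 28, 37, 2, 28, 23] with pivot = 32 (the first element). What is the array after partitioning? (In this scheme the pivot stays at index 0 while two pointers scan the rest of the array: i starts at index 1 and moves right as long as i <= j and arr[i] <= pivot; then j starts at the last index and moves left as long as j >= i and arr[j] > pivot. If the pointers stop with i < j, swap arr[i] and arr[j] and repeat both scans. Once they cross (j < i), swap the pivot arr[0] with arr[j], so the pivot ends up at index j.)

Hoare-style two-pointer partition with pivot = 32:

Initial array: [32, 25, 4, 26, 28, 37, 2, 28, 23]

Pointers start at i = 1, j = 8.
i stops at index 5 (arr[5]=37 > 32), j stops at index 8 (arr[8]=23 <= 32): swap arr[5] and arr[8], array becomes [32, 25, 4, 26, 28, 23, 2, 28, 37]
i ends at 8, j ends at 7: the pointers have crossed (j < i), so scanning stops.

Swap pivot arr[0] with arr[7] to place pivot at position 7: [28, 25, 4, 26, 28, 23, 2, 32, 37]
Pivot position: 7

After partitioning with pivot 32, the array becomes [28, 25, 4, 26, 28, 23, 2, 32, 37]. The pivot is placed at index 7. All elements to the left of the pivot are <= 32, and all elements to the right are > 32.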